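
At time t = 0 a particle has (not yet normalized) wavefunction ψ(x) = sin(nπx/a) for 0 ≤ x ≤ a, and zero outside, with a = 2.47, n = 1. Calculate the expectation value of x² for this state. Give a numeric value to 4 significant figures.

1.725

⟨x²⟩ = ∫ x²·|ψ|² dx / ∫|ψ|² dx (integrals over the domain).
With sin²θ = (1 − cos2θ)/2 on 0 ≤ x ≤ a: ∫sin²(nπx/a) dx = a/2, ∫x·sin²(nπx/a) dx = a²/4, ∫x²·sin²(nπx/a) dx = a³·(1/6 − 1/(4n²π²)); higher powers xᵏ the same way, integrating xᵏ·cos(2nπx/a) by parts.
State is unnormalized: ∫|ψ|² dx = 1.2350, and ∫ψ*·x²·ψ dx = 2.1298, so ⟨x²⟩ = 2.1298 / 1.2350.
⟨x²⟩ = 1.7246.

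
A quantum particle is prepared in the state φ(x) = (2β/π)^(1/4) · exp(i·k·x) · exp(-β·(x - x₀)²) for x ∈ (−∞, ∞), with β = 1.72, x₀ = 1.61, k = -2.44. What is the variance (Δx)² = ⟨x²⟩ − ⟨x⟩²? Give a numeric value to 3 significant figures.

0.145

Compute ⟨x⟩ and ⟨x²⟩ separately, then (Δx)² = ⟨x²⟩ − ⟨x⟩².
Gaussian moments (u = x − x₀): ∫u^(2j)·e^(−2βu²) du = (2j−1)!!/(4β)^j · √(π/(2β)), odd powers integrate to 0; here √(π/(2β)) = 0.95564.
⟨x⟩ = 1.6100 and ⟨x²⟩ = 2.7374.
(Δx)² = 2.7374 − (1.6100)² = 0.14535.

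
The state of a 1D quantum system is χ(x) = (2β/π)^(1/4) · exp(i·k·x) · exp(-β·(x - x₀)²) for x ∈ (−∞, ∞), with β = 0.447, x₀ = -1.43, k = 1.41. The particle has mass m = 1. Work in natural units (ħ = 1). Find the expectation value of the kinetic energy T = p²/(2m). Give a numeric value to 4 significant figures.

T = −(ħ²/2m) d²/dx², so ⟨T⟩ = −(ħ²/2m) ∫ χ*·χ'' dx; with m = 1.
Gaussian moments (u = x − x₀): ∫u^(2j)·e^(−2βu²) du = (2j−1)!!/(4β)^j · √(π/(2β)), odd powers integrate to 0; here √(π/(2β)) = 1.8746. Derivatives: χ′ = (ik − 2βu)·χ, χ″ = ((ik − 2βu)² − 2β)·χ; the odd-in-u pieces drop out.
⟨T⟩ = 1.2176.

1.218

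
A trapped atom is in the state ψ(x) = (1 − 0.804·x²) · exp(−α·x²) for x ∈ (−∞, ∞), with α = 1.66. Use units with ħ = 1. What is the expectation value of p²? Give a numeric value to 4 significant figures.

2.784

p² ψ = −ħ² d²ψ/dx²; ⟨p²⟩ = −ħ² ∫ ψ*·ψ'' dx / ∫|ψ|² dx.
Expand each integrand as polynomial × e^(−2αx²) and use ∫x^(2j)·e^(−2αx²) dx = (2j−1)!!/(4α)^j · √(π/(2α)), odd powers → 0; here √(π/(2α)) = 0.97276. Differentiate with the product rule, d/dx e^(−αx²) = −2αx·e^(−αx²).
State is unnormalized: ∫|ψ|² dx = 0.77997, and ∫ψ*·(−ħ² ψ'') dx = 2.1716, so ⟨p²⟩ = 2.1716 / 0.77997.
⟨p²⟩ = 2.7841.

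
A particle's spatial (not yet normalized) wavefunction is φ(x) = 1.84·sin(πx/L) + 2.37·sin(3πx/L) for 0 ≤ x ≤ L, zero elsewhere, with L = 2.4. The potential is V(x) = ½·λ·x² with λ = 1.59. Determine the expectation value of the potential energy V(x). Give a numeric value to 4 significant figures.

1.592

⟨V⟩ = ∫ V(x)·|φ|² dx / ∫|φ|² dx.
On 0 ≤ x ≤ L (j ≠ l): ∫sin²(jπx/L) dx = L/2, ∫sin(jπx/L)·sin(lπx/L) dx = 0; diagonal moments ∫x·sin²(jπx/L) dx = L²/4, ∫x²·sin²(jπx/L) dx = L³·(1/6 − 1/(4j²π²)); cross terms ∫x·sin(jπx/L)·sin(lπx/L) dx = 0 for j + l even and −4jlL²/(π²(j² − l²)²) for j + l odd, ∫x²·sin(jπx/L)·sin(lπx/L) dx = (−1)^(j+l)·4jlL³/(π²(j² − l²)²); higher powers the same way via product-to-sum and parts.
State is unnormalized: ∫|φ|² dx = 10.803, and ∫φ*·V(x)·φ dx = 17.194, so ⟨V⟩ = 17.194 / 10.803.
⟨V⟩ = 1.5916.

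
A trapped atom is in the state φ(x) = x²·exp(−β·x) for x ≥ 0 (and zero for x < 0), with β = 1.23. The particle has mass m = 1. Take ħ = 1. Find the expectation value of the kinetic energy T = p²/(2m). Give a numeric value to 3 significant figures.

T = −(ħ²/2m) d²/dx², so ⟨T⟩ = −(ħ²/2m) ∫ φ*·φ'' dx / ∫|φ|² dx; with m = 1.
Differentiate x²·exp(−β·x) with the product rule; every integrand then reduces to terms xʲ·e^(−2βx) on [0, ∞), with ∫₀^∞ xʲ·e^(−2βx) dx = j!/(2β)^(j+1).
State is unnormalized: ∫|φ|² dx = 0.26640, and ∫φ*·(−ħ²/2m · φ'') dx = 0.067173, so ⟨T⟩ = 0.067173 / 0.26640.
⟨T⟩ = 0.25215.

0.252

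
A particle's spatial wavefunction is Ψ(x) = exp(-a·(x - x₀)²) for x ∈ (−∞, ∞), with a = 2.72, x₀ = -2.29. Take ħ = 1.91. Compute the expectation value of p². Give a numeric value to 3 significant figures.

9.92

p² Ψ = −ħ² d²Ψ/dx²; ⟨p²⟩ = −ħ² ∫ Ψ*·Ψ'' dx / ∫|Ψ|² dx.
Gaussian moments (u = x − x₀): ∫u^(2j)·e^(−2au²) du = (2j−1)!!/(4a)^j · √(π/(2a)), odd powers integrate to 0; here √(π/(2a)) = 0.75993. Derivatives: d/dx e^(−au²) = −2au·e^(−au²), d²/dx² e^(−au²) = (4a²u² − 2a)·e^(−au²).
State is unnormalized: ∫|Ψ|² dx = 0.75993, and ∫Ψ*·(−ħ² Ψ'') dx = 7.5407, so ⟨p²⟩ = 7.5407 / 0.75993.
⟨p²⟩ = 9.9228.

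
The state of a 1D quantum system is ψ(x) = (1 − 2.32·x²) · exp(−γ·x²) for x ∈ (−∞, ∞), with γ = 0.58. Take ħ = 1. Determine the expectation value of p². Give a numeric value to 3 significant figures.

2.90

p² ψ = −ħ² d²ψ/dx²; ⟨p²⟩ = −ħ² ∫ ψ*·ψ'' dx / ∫|ψ|² dx.
Expand each integrand as polynomial × e^(−2γx²) and use ∫x^(2j)·e^(−2γx²) dx = (2j−1)!!/(4γ)^j · √(π/(2γ)), odd powers → 0; here √(π/(2γ)) = 1.6457. Differentiate with the product rule, d/dx e^(−γx²) = −2γx·e^(−γx²).
State is unnormalized: ∫|ψ|² dx = 3.2914, and ∫ψ*·(−ħ² ψ'') dx = 9.5450, so ⟨p²⟩ = 9.5450 / 3.2914.
⟨p²⟩ = 2.9000.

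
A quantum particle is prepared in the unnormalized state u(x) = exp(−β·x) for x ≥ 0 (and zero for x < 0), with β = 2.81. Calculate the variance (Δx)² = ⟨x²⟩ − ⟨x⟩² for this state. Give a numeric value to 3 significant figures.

0.0317

Compute ⟨x⟩ and ⟨x²⟩ separately, then (Δx)² = ⟨x²⟩ − ⟨x⟩².
Every integrand reduces to terms xʲ·e^(−2βx) on [0, ∞); use ∫₀^∞ xʲ·e^(−2βx) dx = j!/(2β)^(j+1).
Normalization: ∫|u|² dx = 0.17794.
⟨x⟩ = 0.17794 and ⟨x²⟩ = 0.063322.
(Δx)² = 0.063322 − (0.17794)² = 0.031661.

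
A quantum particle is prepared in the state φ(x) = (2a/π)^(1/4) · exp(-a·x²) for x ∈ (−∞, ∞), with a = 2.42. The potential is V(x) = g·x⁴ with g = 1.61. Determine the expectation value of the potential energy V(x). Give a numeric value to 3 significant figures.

⟨V⟩ = ∫ V(x)·|φ|² dx.
Gaussian moments: ∫x^(2j)·e^(−2ax²) dx = (2j−1)!!/(4a)^j · √(π/(2a)), odd powers integrate to 0; here √(π/(2a)) = 0.80566.
⟨V⟩ = 0.051546.

0.0515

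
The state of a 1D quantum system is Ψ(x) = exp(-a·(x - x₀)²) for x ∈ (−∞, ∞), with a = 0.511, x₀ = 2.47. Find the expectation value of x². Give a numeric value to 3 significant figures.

⟨x²⟩ = ∫ x²·|Ψ|² dx / ∫|Ψ|² dx (integrals over the domain).
Gaussian moments (u = x − x₀): ∫u^(2j)·e^(−2au²) du = (2j−1)!!/(4a)^j · √(π/(2a)), odd powers integrate to 0; here √(π/(2a)) = 1.7533.
State is unnormalized: ∫|Ψ|² dx = 1.7533, and ∫Ψ*·x²·Ψ dx = 11.554, so ⟨x²⟩ = 11.554 / 1.7533.
⟨x²⟩ = 6.5901.

6.59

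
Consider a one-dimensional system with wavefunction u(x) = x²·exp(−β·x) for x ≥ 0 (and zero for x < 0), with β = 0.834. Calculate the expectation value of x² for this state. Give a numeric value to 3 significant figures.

10.8

⟨x²⟩ = ∫ x²·|u|² dx / ∫|u|² dx (integrals over the domain).
Every integrand reduces to terms xʲ·e^(−2βx) on [0, ∞); use ∫₀^∞ xʲ·e^(−2βx) dx = j!/(2β)^(j+1).
State is unnormalized: ∫|u|² dx = 1.8588, and ∫u*·x²·u dx = 20.043, so ⟨x²⟩ = 20.043 / 1.8588.
⟨x²⟩ = 10.783.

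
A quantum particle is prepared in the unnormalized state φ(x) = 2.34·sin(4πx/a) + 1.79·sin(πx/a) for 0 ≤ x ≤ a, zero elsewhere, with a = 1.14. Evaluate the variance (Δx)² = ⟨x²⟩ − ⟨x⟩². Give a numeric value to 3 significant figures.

Compute ⟨x⟩ and ⟨x²⟩ separately, then (Δx)² = ⟨x²⟩ − ⟨x⟩².
On 0 ≤ x ≤ a (j ≠ l): ∫sin²(jπx/a) dx = a/2, ∫sin(jπx/a)·sin(lπx/a) dx = 0; diagonal moments ∫x·sin²(jπx/a) dx = a²/4, ∫x²·sin²(jπx/a) dx = a³·(1/6 − 1/(4j²π²)); cross terms ∫x·sin(jπx/a)·sin(lπx/a) dx = 0 for j + l even and −4jla²/(π²(j² − l²)²) for j + l odd, ∫x²·sin(jπx/a)·sin(lπx/a) dx = (−1)^(j+l)·4jla³/(π²(j² − l²)²); higher powers the same way via product-to-sum and parts.
Normalization: ∫|φ|² dx = 4.9474.
⟨x⟩ = 0.55414 and ⟨x²⟩ = 0.38823.
(Δx)² = 0.38823 − (0.55414)² = 0.081149.

0.0811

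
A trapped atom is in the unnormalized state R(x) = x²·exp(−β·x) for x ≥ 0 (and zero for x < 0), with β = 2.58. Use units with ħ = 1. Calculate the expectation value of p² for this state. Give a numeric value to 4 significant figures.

2.219

p² R = −ħ² d²R/dx²; ⟨p²⟩ = −ħ² ∫ R*·R'' dx / ∫|R|² dx.
Differentiate x²·exp(−β·x) with the product rule; every integrand then reduces to terms xʲ·e^(−2βx) on [0, ∞), with ∫₀^∞ xʲ·e^(−2βx) dx = j!/(2β)^(j+1).
State is unnormalized: ∫|R|² dx = 0.0065609, and ∫R*·(−ħ² R'') dx = 0.014557, so ⟨p²⟩ = 0.014557 / 0.0065609.
⟨p²⟩ = 2.2188.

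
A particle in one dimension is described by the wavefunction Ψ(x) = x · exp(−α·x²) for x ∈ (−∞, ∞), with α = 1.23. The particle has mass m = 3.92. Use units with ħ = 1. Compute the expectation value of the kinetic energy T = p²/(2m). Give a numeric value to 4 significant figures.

0.4707

T = −(ħ²/2m) d²/dx², so ⟨T⟩ = −(ħ²/2m) ∫ Ψ*·Ψ'' dx / ∫|Ψ|² dx; with m = 3.92.
Expand each integrand as polynomial × e^(−2αx²) and use ∫x^(2j)·e^(−2αx²) dx = (2j−1)!!/(4α)^j · √(π/(2α)), odd powers → 0; here √(π/(2α)) = 1.1301. Differentiate with the product rule, d/dx e^(−αx²) = −2αx·e^(−αx²).
State is unnormalized: ∫|Ψ|² dx = 0.22969, and ∫Ψ*·(−ħ²/2m · Ψ'') dx = 0.10811, so ⟨T⟩ = 0.10811 / 0.22969.
⟨T⟩ = 0.47066.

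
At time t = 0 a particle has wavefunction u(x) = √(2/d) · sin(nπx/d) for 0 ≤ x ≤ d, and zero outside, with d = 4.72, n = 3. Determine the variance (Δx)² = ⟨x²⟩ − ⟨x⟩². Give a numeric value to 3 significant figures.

Compute ⟨x⟩ and ⟨x²⟩ separately, then (Δx)² = ⟨x²⟩ − ⟨x⟩².
With sin²θ = (1 − cos2θ)/2 on 0 ≤ x ≤ d: ∫sin²(nπx/d) dx = d/2, ∫x·sin²(nπx/d) dx = d²/4, ∫x²·sin²(nπx/d) dx = d³·(1/6 − 1/(4n²π²)); higher powers xᵏ the same way, integrating xᵏ·cos(2nπx/d) by parts.
⟨x⟩ = 2.3600 and ⟨x²⟩ = 7.3007.
(Δx)² = 7.3007 − (2.3600)² = 1.7311.

1.73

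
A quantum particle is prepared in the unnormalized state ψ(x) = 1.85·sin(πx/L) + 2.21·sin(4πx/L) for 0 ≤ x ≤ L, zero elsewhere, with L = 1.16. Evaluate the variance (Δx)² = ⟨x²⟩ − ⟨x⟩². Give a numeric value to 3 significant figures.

Compute ⟨x⟩ and ⟨x²⟩ separately, then (Δx)² = ⟨x²⟩ − ⟨x⟩².
On 0 ≤ x ≤ L (j ≠ l): ∫sin²(jπx/L) dx = L/2, ∫sin(jπx/L)·sin(lπx/L) dx = 0; diagonal moments ∫x·sin²(jπx/L) dx = L²/4, ∫x²·sin²(jπx/L) dx = L³·(1/6 − 1/(4j²π²)); cross terms ∫x·sin(jπx/L)·sin(lπx/L) dx = 0 for j + l even and −4jlL²/(π²(j² − l²)²) for j + l odd, ∫x²·sin(jπx/L)·sin(lπx/L) dx = (−1)^(j+l)·4jlL³/(π²(j² − l²)²); higher powers the same way via product-to-sum and parts.
Normalization: ∫|ψ|² dx = 4.8178.
⟨x⟩ = 0.56355 and ⟨x²⟩ = 0.39885.
(Δx)² = 0.39885 − (0.56355)² = 0.081270.

0.0813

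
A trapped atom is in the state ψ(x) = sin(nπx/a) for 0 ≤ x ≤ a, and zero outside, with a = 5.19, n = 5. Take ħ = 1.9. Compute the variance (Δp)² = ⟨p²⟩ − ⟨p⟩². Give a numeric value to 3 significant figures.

Compute ⟨p⟩ and ⟨p²⟩ separately; (Δp)² = ⟨p²⟩ − ⟨p⟩².
d/dx sin(nπx/a) = (nπ/a)·cos(nπx/a) and d²/dx² sin(nπx/a) = −(nπ/a)²·sin(nπx/a); on 0 ≤ x ≤ a, ∫sin²(nπx/a) dx = a/2 and ∫sin(nπx/a)·cos(nπx/a) dx = 0.
Normalization: ∫|ψ|² dx = 2.5950.
⟨p⟩ = 0.0000 and ⟨p²⟩ = 33.068.
(Δp)² = 33.068 − (0.0000)² = 33.068.

33.1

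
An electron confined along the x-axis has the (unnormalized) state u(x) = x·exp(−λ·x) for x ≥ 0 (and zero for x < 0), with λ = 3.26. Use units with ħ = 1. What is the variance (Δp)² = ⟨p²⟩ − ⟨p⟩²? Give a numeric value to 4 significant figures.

Compute ⟨p⟩ and ⟨p²⟩ separately; (Δp)² = ⟨p²⟩ − ⟨p⟩².
Differentiate x·exp(−λ·x) with the product rule; every integrand then reduces to terms xʲ·e^(−2λx) on [0, ∞), with ∫₀^∞ xʲ·e^(−2λx) dx = j!/(2λ)^(j+1).
Normalization: ∫|u|² dx = 0.0072158.
⟨p⟩ = 0.0000 and ⟨p²⟩ = 10.628.
(Δp)² = 10.628 − (0.0000)² = 10.628.

10.63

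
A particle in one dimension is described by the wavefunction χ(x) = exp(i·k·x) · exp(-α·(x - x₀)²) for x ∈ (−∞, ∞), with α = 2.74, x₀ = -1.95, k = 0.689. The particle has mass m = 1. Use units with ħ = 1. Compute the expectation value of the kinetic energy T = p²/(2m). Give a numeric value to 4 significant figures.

1.607

T = −(ħ²/2m) d²/dx², so ⟨T⟩ = −(ħ²/2m) ∫ χ*·χ'' dx / ∫|χ|² dx; with m = 1.
Gaussian moments (u = x − x₀): ∫u^(2j)·e^(−2αu²) du = (2j−1)!!/(4α)^j · √(π/(2α)), odd powers integrate to 0; here √(π/(2α)) = 0.75715. Derivatives: χ′ = (ik − 2αu)·χ, χ″ = ((ik − 2αu)² − 2α)·χ; the odd-in-u pieces drop out.
State is unnormalized: ∫|χ|² dx = 0.75715, and ∫χ*·(−ħ²/2m · χ'') dx = 1.2170, so ⟨T⟩ = 1.2170 / 0.75715.
⟨T⟩ = 1.6074.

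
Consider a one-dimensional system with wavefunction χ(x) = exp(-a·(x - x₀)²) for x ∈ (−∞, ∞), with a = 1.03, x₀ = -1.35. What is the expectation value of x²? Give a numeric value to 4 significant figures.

2.065

⟨x²⟩ = ∫ x²·|χ|² dx / ∫|χ|² dx (integrals over the domain).
Gaussian moments (u = x − x₀): ∫u^(2j)·e^(−2au²) du = (2j−1)!!/(4a)^j · √(π/(2a)), odd powers integrate to 0; here √(π/(2a)) = 1.2349.
State is unnormalized: ∫|χ|² dx = 1.2349, and ∫χ*·x²·χ dx = 2.5504, so ⟨x²⟩ = 2.5504 / 1.2349.
⟨x²⟩ = 2.0652.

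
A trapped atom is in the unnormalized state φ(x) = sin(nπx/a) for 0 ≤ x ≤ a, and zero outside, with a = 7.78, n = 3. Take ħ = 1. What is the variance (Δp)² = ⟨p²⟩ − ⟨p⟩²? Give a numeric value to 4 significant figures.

1.468

Compute ⟨p⟩ and ⟨p²⟩ separately; (Δp)² = ⟨p²⟩ − ⟨p⟩².
d/dx sin(nπx/a) = (nπ/a)·cos(nπx/a) and d²/dx² sin(nπx/a) = −(nπ/a)²·sin(nπx/a); on 0 ≤ x ≤ a, ∫sin²(nπx/a) dx = a/2 and ∫sin(nπx/a)·cos(nπx/a) dx = 0.
Normalization: ∫|φ|² dx = 3.8900.
⟨p⟩ = 0.0000 and ⟨p²⟩ = 1.4675.
(Δp)² = 1.4675 − (0.0000)² = 1.4675.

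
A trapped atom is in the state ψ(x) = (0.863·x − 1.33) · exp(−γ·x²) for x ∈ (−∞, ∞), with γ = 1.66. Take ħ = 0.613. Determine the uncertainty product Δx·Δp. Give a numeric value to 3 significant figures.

0.307

Δx = √(⟨x²⟩−⟨x⟩²), Δp = √(⟨p²⟩−⟨p⟩²).
Expand each integrand as polynomial × e^(−2γx²) and use ∫x^(2j)·e^(−2γx²) dx = (2j−1)!!/(4γ)^j · √(π/(2γ)), odd powers → 0; here √(π/(2γ)) = 0.97276. Differentiate with the product rule, d/dx e^(−γx²) = −2γx·e^(−γx²).
Normalization: ∫|ψ|² dx = 1.8298.
⟨x⟩ = -0.18379, ⟨x²⟩ = 0.16856 ⇒ Δx = 0.36713.
⟨p⟩ = 0.0000, ⟨p²⟩ = 0.69817 ⇒ Δp = 0.83556.
Δx·Δp = 0.30676.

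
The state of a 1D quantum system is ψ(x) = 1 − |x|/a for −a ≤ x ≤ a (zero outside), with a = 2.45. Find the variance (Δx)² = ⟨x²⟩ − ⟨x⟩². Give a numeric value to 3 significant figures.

Compute ⟨x⟩ and ⟨x²⟩ separately, then (Δx)² = ⟨x²⟩ − ⟨x⟩².
ψ is even, so ∫ over [−a, a] = 2∫₀ᵃ with ψ = 1 − x/a there: ∫₀ᵃ (1 − x/a)² dx = a/3, ∫₀ᵃ x²(1 − x/a)² dx = a³/30, ∫₀ᵃ x⁴(1 − x/a)² dx = a⁵/105.
Normalization: ∫|ψ|² dx = 1.6333.
⟨x⟩ = 0.0000 and ⟨x²⟩ = 0.60025.
(Δx)² = 0.60025 − (0.0000)² = 0.60025.

0.600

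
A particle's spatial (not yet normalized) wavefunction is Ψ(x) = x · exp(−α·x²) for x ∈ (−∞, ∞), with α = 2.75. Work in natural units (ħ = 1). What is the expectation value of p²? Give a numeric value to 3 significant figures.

8.25

p² Ψ = −ħ² d²Ψ/dx²; ⟨p²⟩ = −ħ² ∫ Ψ*·Ψ'' dx / ∫|Ψ|² dx.
Expand each integrand as polynomial × e^(−2αx²) and use ∫x^(2j)·e^(−2αx²) dx = (2j−1)!!/(4α)^j · √(π/(2α)), odd powers → 0; here √(π/(2α)) = 0.75578. Differentiate with the product rule, d/dx e^(−αx²) = −2αx·e^(−αx²).
State is unnormalized: ∫|Ψ|² dx = 0.068707, and ∫Ψ*·(−ħ² Ψ'') dx = 0.56683, so ⟨p²⟩ = 0.56683 / 0.068707.
⟨p²⟩ = 8.2500.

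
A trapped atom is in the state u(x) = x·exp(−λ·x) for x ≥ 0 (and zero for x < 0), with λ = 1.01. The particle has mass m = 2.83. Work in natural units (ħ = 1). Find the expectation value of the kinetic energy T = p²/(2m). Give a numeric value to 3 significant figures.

0.180

T = −(ħ²/2m) d²/dx², so ⟨T⟩ = −(ħ²/2m) ∫ u*·u'' dx / ∫|u|² dx; with m = 2.83.
Differentiate x·exp(−λ·x) with the product rule; every integrand then reduces to terms xʲ·e^(−2λx) on [0, ∞), with ∫₀^∞ xʲ·e^(−2λx) dx = j!/(2λ)^(j+1).
State is unnormalized: ∫|u|² dx = 0.24265, and ∫u*·(−ħ²/2m · u'') dx = 0.043732, so ⟨T⟩ = 0.043732 / 0.24265.
⟨T⟩ = 0.18023.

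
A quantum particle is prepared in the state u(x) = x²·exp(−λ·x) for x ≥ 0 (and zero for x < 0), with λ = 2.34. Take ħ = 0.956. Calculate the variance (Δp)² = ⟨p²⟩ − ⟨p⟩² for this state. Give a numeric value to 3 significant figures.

1.67

Compute ⟨p⟩ and ⟨p²⟩ separately; (Δp)² = ⟨p²⟩ − ⟨p⟩².
Differentiate x²·exp(−λ·x) with the product rule; every integrand then reduces to terms xʲ·e^(−2λx) on [0, ∞), with ∫₀^∞ xʲ·e^(−2λx) dx = j!/(2λ)^(j+1).
Normalization: ∫|u|² dx = 0.010690.
⟨p⟩ = 0.0000 and ⟨p²⟩ = 1.6681.
(Δp)² = 1.6681 − (0.0000)² = 1.6681.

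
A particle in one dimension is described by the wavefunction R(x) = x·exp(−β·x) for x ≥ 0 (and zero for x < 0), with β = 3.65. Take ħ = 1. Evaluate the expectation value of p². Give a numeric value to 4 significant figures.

p² R = −ħ² d²R/dx²; ⟨p²⟩ = −ħ² ∫ R*·R'' dx / ∫|R|² dx.
Differentiate x·exp(−β·x) with the product rule; every integrand then reduces to terms xʲ·e^(−2βx) on [0, ∞), with ∫₀^∞ xʲ·e^(−2βx) dx = j!/(2β)^(j+1).
State is unnormalized: ∫|R|² dx = 0.0051412, and ∫R*·(−ħ² R'') dx = 0.068493, so ⟨p²⟩ = 0.068493 / 0.0051412.
⟨p²⟩ = 13.323.

13.32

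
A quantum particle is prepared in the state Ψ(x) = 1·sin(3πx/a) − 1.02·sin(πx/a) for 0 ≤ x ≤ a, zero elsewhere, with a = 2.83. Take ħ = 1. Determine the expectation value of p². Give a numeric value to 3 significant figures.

p² Ψ = −ħ² d²Ψ/dx²; ⟨p²⟩ = −ħ² ∫ Ψ*·Ψ'' dx / ∫|Ψ|² dx.
d²/dx² sin(jπx/a) = −(jπ/a)²·sin(jπx/a); on 0 ≤ x ≤ a, ∫sin²(jπx/a) dx = a/2 and ∫sin(jπx/a)·sin(lπx/a) dx = 0 for j ≠ l, so only diagonal terms survive in ∫|Ψ|² and ∫Ψ·Ψ″; ∫Ψ·Ψ′ dx = [Ψ²/2] between the walls = 0.
State is unnormalized: ∫|Ψ|² dx = 2.8872, and ∫Ψ*·(−ħ² Ψ'') dx = 17.508, so ⟨p²⟩ = 17.508 / 2.8872.
⟨p²⟩ = 6.0640.

6.06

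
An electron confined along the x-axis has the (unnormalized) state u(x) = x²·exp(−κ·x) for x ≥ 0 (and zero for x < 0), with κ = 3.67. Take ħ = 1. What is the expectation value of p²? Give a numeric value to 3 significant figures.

p² u = −ħ² d²u/dx²; ⟨p²⟩ = −ħ² ∫ u*·u'' dx / ∫|u|² dx.
Differentiate x²·exp(−κ·x) with the product rule; every integrand then reduces to terms xʲ·e^(−2κx) on [0, ∞), with ∫₀^∞ xʲ·e^(−2κx) dx = j!/(2κ)^(j+1).
State is unnormalized: ∫|u|² dx = 0.0011265, and ∫u*·(−ħ² u'') dx = 0.0050576, so ⟨p²⟩ = 0.0050576 / 0.0011265.
⟨p²⟩ = 4.4896.

4.49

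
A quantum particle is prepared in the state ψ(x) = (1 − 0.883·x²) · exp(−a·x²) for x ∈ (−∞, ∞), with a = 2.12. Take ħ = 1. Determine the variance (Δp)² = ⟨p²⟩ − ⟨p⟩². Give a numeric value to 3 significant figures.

3.30

Compute ⟨p⟩ and ⟨p²⟩ separately; (Δp)² = ⟨p²⟩ − ⟨p⟩².
Expand each integrand as polynomial × e^(−2ax²) and use ∫x^(2j)·e^(−2ax²) dx = (2j−1)!!/(4a)^j · √(π/(2a)), odd powers → 0; here √(π/(2a)) = 0.86078. Differentiate with the product rule, d/dx e^(−ax²) = −2ax·e^(−ax²).
Normalization: ∫|ψ|² dx = 0.70952.
⟨p⟩ = 0.0000 and ⟨p²⟩ = 3.3028.
(Δp)² = 3.3028 − (0.0000)² = 3.3028.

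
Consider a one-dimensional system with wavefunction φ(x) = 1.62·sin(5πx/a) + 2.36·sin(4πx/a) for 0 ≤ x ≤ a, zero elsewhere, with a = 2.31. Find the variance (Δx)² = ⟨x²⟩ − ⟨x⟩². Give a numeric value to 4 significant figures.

0.2436

Compute ⟨x⟩ and ⟨x²⟩ separately, then (Δx)² = ⟨x²⟩ − ⟨x⟩².
On 0 ≤ x ≤ a (j ≠ l): ∫sin²(jπx/a) dx = a/2, ∫sin(jπx/a)·sin(lπx/a) dx = 0; diagonal moments ∫x·sin²(jπx/a) dx = a²/4, ∫x²·sin²(jπx/a) dx = a³·(1/6 − 1/(4j²π²)); cross terms ∫x·sin(jπx/a)·sin(lπx/a) dx = 0 for j + l even and −4jla²/(π²(j² − l²)²) for j + l odd, ∫x²·sin(jπx/a)·sin(lπx/a) dx = (−1)^(j+l)·4jla³/(π²(j² − l²)²); higher powers the same way via product-to-sum and parts.
Normalization: ∫|φ|² dx = 9.4641.
⟨x⟩ = 0.72357 and ⟨x²⟩ = 0.76715.
(Δx)² = 0.76715 − (0.72357)² = 0.24360.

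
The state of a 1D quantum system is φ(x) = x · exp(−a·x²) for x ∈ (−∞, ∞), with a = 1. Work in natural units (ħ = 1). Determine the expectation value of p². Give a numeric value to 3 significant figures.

p² φ = −ħ² d²φ/dx²; ⟨p²⟩ = −ħ² ∫ φ*·φ'' dx / ∫|φ|² dx.
Expand each integrand as polynomial × e^(−2ax²) and use ∫x^(2j)·e^(−2ax²) dx = (2j−1)!!/(4a)^j · √(π/(2a)), odd powers → 0; here √(π/(2a)) = 1.2533. Differentiate with the product rule, d/dx e^(−ax²) = −2ax·e^(−ax²).
State is unnormalized: ∫|φ|² dx = 0.31333, and ∫φ*·(−ħ² φ'') dx = 0.93999, so ⟨p²⟩ = 0.93999 / 0.31333.
⟨p²⟩ = 3.0000.

3.00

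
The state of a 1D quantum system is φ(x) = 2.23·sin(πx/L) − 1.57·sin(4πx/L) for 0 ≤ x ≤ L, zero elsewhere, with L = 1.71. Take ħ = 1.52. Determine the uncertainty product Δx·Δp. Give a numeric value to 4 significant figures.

2.563

Δx = √(⟨x²⟩−⟨x⟩²), Δp = √(⟨p²⟩−⟨p⟩²).
On 0 ≤ x ≤ L (j ≠ l): ∫sin²(jπx/L) dx = L/2, ∫sin(jπx/L)·sin(lπx/L) dx = 0; diagonal moments ∫x·sin²(jπx/L) dx = L²/4, ∫x²·sin²(jπx/L) dx = L³·(1/6 − 1/(4j²π²)); cross terms ∫x·sin(jπx/L)·sin(lπx/L) dx = 0 for j + l even and −4jlL²/(π²(j² − l²)²) for j + l odd, ∫x²·sin(jπx/L)·sin(lπx/L) dx = (−1)^(j+l)·4jlL³/(π²(j² − l²)²); higher powers the same way via product-to-sum and parts. d²/dx² sin(jπx/L) = −(jπ/L)²·sin(jπx/L); on 0 ≤ x ≤ L, ∫sin²(jπx/L) dx = L/2 and ∫sin(jπx/L)·sin(lπx/L) dx = 0 for j ≠ l, so only diagonal terms survive in ∫|φ|² and ∫φ·φ″; ∫φ·φ′ dx = [φ²/2] between the walls = 0.
Normalization: ∫|φ|² dx = 6.3593.
⟨x⟩ = 0.87820, ⟨x²⟩ = 0.91226 ⇒ Δx = 0.37553.
⟨p⟩ = 0.0000, ⟨p²⟩ = 46.563 ⇒ Δp = 6.8237.
Δx·Δp = 2.5625.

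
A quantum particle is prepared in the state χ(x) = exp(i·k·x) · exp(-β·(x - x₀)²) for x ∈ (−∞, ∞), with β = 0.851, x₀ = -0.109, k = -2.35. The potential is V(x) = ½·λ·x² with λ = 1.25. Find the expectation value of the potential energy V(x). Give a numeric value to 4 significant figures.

0.1910

⟨V⟩ = ∫ V(x)·|χ|² dx / ∫|χ|² dx.
Gaussian moments (u = x − x₀): ∫u^(2j)·e^(−2βu²) du = (2j−1)!!/(4β)^j · √(π/(2β)), odd powers integrate to 0; here √(π/(2β)) = 1.3586.
State is unnormalized: ∫|χ|² dx = 1.3586, and ∫χ*·V(x)·χ dx = 0.25954, so ⟨V⟩ = 0.25954 / 1.3586.
⟨V⟩ = 0.19103.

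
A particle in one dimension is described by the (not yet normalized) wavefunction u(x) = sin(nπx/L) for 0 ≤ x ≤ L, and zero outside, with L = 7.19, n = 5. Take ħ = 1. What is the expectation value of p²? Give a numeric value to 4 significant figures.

4.773

p² u = −ħ² d²u/dx²; ⟨p²⟩ = −ħ² ∫ u*·u'' dx / ∫|u|² dx.
d/dx sin(nπx/L) = (nπ/L)·cos(nπx/L) and d²/dx² sin(nπx/L) = −(nπ/L)²·sin(nπx/L); on 0 ≤ x ≤ L, ∫sin²(nπx/L) dx = L/2 and ∫sin(nπx/L)·cos(nπx/L) dx = 0.
State is unnormalized: ∫|u|² dx = 3.5950, and ∫u*·(−ħ² u'') dx = 17.159, so ⟨p²⟩ = 17.159 / 3.5950.
⟨p²⟩ = 4.7729.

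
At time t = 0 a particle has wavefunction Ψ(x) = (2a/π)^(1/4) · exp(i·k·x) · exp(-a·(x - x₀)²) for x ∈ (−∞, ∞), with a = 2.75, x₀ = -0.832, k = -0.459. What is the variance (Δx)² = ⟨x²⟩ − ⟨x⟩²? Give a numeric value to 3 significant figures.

0.0909

Compute ⟨x⟩ and ⟨x²⟩ separately, then (Δx)² = ⟨x²⟩ − ⟨x⟩².
Gaussian moments (u = x − x₀): ∫u^(2j)·e^(−2au²) du = (2j−1)!!/(4a)^j · √(π/(2a)), odd powers integrate to 0; here √(π/(2a)) = 0.75578.
⟨x⟩ = -0.83200 and ⟨x²⟩ = 0.78313.
(Δx)² = 0.78313 − (-0.83200)² = 0.090909.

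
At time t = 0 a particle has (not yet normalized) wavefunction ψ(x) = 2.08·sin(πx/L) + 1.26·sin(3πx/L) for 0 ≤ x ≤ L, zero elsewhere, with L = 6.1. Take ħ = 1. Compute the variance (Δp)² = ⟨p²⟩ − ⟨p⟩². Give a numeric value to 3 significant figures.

Compute ⟨p⟩ and ⟨p²⟩ separately; (Δp)² = ⟨p²⟩ − ⟨p⟩².
d²/dx² sin(jπx/L) = −(jπ/L)²·sin(jπx/L); on 0 ≤ x ≤ L, ∫sin²(jπx/L) dx = L/2 and ∫sin(jπx/L)·sin(lπx/L) dx = 0 for j ≠ l, so only diagonal terms survive in ∫|ψ|² and ∫ψ·ψ″; ∫ψ·ψ′ dx = [ψ²/2] between the walls = 0.
Normalization: ∫|ψ|² dx = 18.038.
⟨p⟩ = 0.0000 and ⟨p²⟩ = 0.83487.
(Δp)² = 0.83487 − (0.0000)² = 0.83487.

0.835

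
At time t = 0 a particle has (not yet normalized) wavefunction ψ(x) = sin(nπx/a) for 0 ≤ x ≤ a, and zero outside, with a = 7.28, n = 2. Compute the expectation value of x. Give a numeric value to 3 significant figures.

⟨x⟩ = ∫ x·|ψ|² dx / ∫|ψ|² dx (integrals over the domain).
With sin²θ = (1 − cos2θ)/2 on 0 ≤ x ≤ a: ∫sin²(nπx/a) dx = a/2, ∫x·sin²(nπx/a) dx = a²/4, ∫x²·sin²(nπx/a) dx = a³·(1/6 − 1/(4n²π²)); higher powers xᵏ the same way, integrating xᵏ·cos(2nπx/a) by parts.
State is unnormalized: ∫|ψ|² dx = 3.6400, and ∫ψ*·x·ψ dx = 13.250, so ⟨x⟩ = 13.250 / 3.6400.
⟨x⟩ = 3.6400.

3.64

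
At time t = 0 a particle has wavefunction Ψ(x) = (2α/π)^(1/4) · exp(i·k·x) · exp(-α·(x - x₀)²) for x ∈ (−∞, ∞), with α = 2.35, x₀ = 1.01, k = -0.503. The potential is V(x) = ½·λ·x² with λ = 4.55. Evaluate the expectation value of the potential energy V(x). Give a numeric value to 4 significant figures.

⟨V⟩ = ∫ V(x)·|Ψ|² dx.
Gaussian moments (u = x − x₀): ∫u^(2j)·e^(−2αu²) du = (2j−1)!!/(4α)^j · √(π/(2α)), odd powers integrate to 0; here √(π/(2α)) = 0.81757.
⟨V⟩ = 2.5627.

2.563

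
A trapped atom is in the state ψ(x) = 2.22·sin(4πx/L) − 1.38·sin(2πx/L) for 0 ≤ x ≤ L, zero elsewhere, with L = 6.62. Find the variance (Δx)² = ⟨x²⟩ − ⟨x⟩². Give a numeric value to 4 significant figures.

Compute ⟨x⟩ and ⟨x²⟩ separately, then (Δx)² = ⟨x²⟩ − ⟨x⟩².
On 0 ≤ x ≤ L (j ≠ l): ∫sin²(jπx/L) dx = L/2, ∫sin(jπx/L)·sin(lπx/L) dx = 0; diagonal moments ∫x·sin²(jπx/L) dx = L²/4, ∫x²·sin²(jπx/L) dx = L³·(1/6 − 1/(4j²π²)); cross terms ∫x·sin(jπx/L)·sin(lπx/L) dx = 0 for j + l even and −4jlL²/(π²(j² − l²)²) for j + l odd, ∫x²·sin(jπx/L)·sin(lπx/L) dx = (−1)^(j+l)·4jlL³/(π²(j² − l²)²); higher powers the same way via product-to-sum and parts.
Normalization: ∫|ψ|² dx = 22.617.
⟨x⟩ = 3.3100 and ⟨x²⟩ = 12.584.
(Δx)² = 12.584 − (3.3100)² = 1.6276.

1.628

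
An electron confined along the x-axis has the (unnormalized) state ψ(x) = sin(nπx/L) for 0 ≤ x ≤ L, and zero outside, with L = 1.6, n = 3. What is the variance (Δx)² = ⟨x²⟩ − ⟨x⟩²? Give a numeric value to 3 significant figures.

0.199

Compute ⟨x⟩ and ⟨x²⟩ separately, then (Δx)² = ⟨x²⟩ − ⟨x⟩².
With sin²θ = (1 − cos2θ)/2 on 0 ≤ x ≤ L: ∫sin²(nπx/L) dx = L/2, ∫x·sin²(nπx/L) dx = L²/4, ∫x²·sin²(nπx/L) dx = L³·(1/6 − 1/(4n²π²)); higher powers xᵏ the same way, integrating xᵏ·cos(2nπx/L) by parts.
Normalization: ∫|ψ|² dx = 0.80000.
⟨x⟩ = 0.80000 and ⟨x²⟩ = 0.83892.
(Δx)² = 0.83892 − (0.80000)² = 0.19892.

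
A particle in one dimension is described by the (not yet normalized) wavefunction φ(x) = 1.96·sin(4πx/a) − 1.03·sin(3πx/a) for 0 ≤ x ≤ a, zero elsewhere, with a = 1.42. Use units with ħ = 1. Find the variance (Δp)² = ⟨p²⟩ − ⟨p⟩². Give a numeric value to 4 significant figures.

Compute ⟨p⟩ and ⟨p²⟩ separately; (Δp)² = ⟨p²⟩ − ⟨p⟩².
d²/dx² sin(jπx/a) = −(jπ/a)²·sin(jπx/a); on 0 ≤ x ≤ a, ∫sin²(jπx/a) dx = a/2 and ∫sin(jπx/a)·sin(lπx/a) dx = 0 for j ≠ l, so only diagonal terms survive in ∫|φ|² and ∫φ·φ″; ∫φ·φ′ dx = [φ²/2] between the walls = 0.
Normalization: ∫|φ|² dx = 3.4808.
⟨p⟩ = 0.0000 and ⟨p²⟩ = 70.900.
(Δp)² = 70.900 − (0.0000)² = 70.900.

70.90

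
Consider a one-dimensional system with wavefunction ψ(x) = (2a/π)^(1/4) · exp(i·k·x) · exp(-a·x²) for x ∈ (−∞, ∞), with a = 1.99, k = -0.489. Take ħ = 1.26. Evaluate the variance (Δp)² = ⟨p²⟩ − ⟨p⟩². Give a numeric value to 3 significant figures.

Compute ⟨p⟩ and ⟨p²⟩ separately; (Δp)² = ⟨p²⟩ − ⟨p⟩².
Gaussian moments: ∫x^(2j)·e^(−2ax²) dx = (2j−1)!!/(4a)^j · √(π/(2a)), odd powers integrate to 0; here √(π/(2a)) = 0.88845. Derivatives: ψ′ = (ik − 2ax)·ψ, ψ″ = ((ik − 2ax)² − 2a)·ψ; the odd-in-x pieces drop out.
⟨p⟩ = -0.61614 and ⟨p²⟩ = 3.5390.
(Δp)² = 3.5390 − (-0.61614)² = 3.1593.

3.16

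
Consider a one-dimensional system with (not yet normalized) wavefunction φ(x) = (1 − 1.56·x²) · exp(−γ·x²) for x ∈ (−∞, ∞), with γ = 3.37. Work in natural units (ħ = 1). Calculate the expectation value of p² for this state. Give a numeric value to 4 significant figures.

p² φ = −ħ² d²φ/dx²; ⟨p²⟩ = −ħ² ∫ φ*·φ'' dx / ∫|φ|² dx.
Expand each integrand as polynomial × e^(−2γx²) and use ∫x^(2j)·e^(−2γx²) dx = (2j−1)!!/(4γ)^j · √(π/(2γ)), odd powers → 0; here √(π/(2γ)) = 0.68272. Differentiate with the product rule, d/dx e^(−γx²) = −2γx·e^(−γx²).
State is unnormalized: ∫|φ|² dx = 0.55214, and ∫φ*·(−ħ² φ'') dx = 3.0490, so ⟨p²⟩ = 3.0490 / 0.55214.
⟨p²⟩ = 5.5222.

5.522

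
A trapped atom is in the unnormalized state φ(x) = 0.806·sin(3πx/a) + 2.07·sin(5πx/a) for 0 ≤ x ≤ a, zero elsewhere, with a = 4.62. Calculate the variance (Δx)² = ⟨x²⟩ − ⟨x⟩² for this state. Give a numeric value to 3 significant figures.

Compute ⟨x⟩ and ⟨x²⟩ separately, then (Δx)² = ⟨x²⟩ − ⟨x⟩².
On 0 ≤ x ≤ a (j ≠ l): ∫sin²(jπx/a) dx = a/2, ∫sin(jπx/a)·sin(lπx/a) dx = 0; diagonal moments ∫x·sin²(jπx/a) dx = a²/4, ∫x²·sin²(jπx/a) dx = a³·(1/6 − 1/(4j²π²)); cross terms ∫x·sin(jπx/a)·sin(lπx/a) dx = 0 for j + l even and −4jla²/(π²(j² − l²)²) for j + l odd, ∫x²·sin(jπx/a)·sin(lπx/a) dx = (−1)^(j+l)·4jla³/(π²(j² − l²)²); higher powers the same way via product-to-sum and parts.
Normalization: ∫|φ|² dx = 11.399.
⟨x⟩ = 2.3100 and ⟨x²⟩ = 7.7469.
(Δx)² = 7.7469 − (2.3100)² = 2.4108.

2.41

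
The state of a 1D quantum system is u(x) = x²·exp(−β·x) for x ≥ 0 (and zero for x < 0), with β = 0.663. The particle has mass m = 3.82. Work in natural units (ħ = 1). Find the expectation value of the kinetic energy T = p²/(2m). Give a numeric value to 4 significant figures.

T = −(ħ²/2m) d²/dx², so ⟨T⟩ = −(ħ²/2m) ∫ u*·u'' dx / ∫|u|² dx; with m = 3.82.
Differentiate x²·exp(−β·x) with the product rule; every integrand then reduces to terms xʲ·e^(−2βx) on [0, ∞), with ∫₀^∞ xʲ·e^(−2βx) dx = j!/(2β)^(j+1).
State is unnormalized: ∫|u|² dx = 5.8546, and ∫u*·(−ħ²/2m · u'') dx = 0.11228, so ⟨T⟩ = 0.11228 / 5.8546.
⟨T⟩ = 0.019178.

0.01918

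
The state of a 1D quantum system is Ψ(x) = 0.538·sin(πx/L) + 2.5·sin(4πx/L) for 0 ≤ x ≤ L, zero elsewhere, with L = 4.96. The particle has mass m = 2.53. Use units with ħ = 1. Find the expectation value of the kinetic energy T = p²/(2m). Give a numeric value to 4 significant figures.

T = −(ħ²/2m) d²/dx², so ⟨T⟩ = −(ħ²/2m) ∫ Ψ*·Ψ'' dx / ∫|Ψ|² dx; with m = 2.53.
d²/dx² sin(jπx/L) = −(jπ/L)²·sin(jπx/L); on 0 ≤ x ≤ L, ∫sin²(jπx/L) dx = L/2 and ∫sin(jπx/L)·sin(lπx/L) dx = 0 for j ≠ l, so only diagonal terms survive in ∫|Ψ|² and ∫Ψ·Ψ″; ∫Ψ·Ψ′ dx = [Ψ²/2] between the walls = 0.
State is unnormalized: ∫|Ψ|² dx = 16.218, and ∫Ψ*·(−ħ²/2m · Ψ'') dx = 19.719, so ⟨T⟩ = 19.719 / 16.218.
⟨T⟩ = 1.2159.

1.216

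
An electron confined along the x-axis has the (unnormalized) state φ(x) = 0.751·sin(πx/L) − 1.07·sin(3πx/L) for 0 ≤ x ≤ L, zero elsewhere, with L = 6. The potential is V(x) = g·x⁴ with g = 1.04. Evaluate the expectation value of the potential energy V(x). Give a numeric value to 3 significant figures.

⟨V⟩ = ∫ V(x)·|φ|² dx / ∫|φ|² dx.
On 0 ≤ x ≤ L (j ≠ l): ∫sin²(jπx/L) dx = L/2, ∫sin(jπx/L)·sin(lπx/L) dx = 0; diagonal moments ∫x·sin²(jπx/L) dx = L²/4, ∫x²·sin²(jπx/L) dx = L³·(1/6 − 1/(4j²π²)); cross terms ∫x·sin(jπx/L)·sin(lπx/L) dx = 0 for j + l even and −4jlL²/(π²(j² − l²)²) for j + l odd, ∫x²·sin(jπx/L)·sin(lπx/L) dx = (−1)^(j+l)·4jlL³/(π²(j² − l²)²); higher powers the same way via product-to-sum and parts.
State is unnormalized: ∫|φ|² dx = 5.1267, and ∫φ*·V(x)·φ dx = 734.80, so ⟨V⟩ = 734.80 / 5.1267.
⟨V⟩ = 143.33.

143.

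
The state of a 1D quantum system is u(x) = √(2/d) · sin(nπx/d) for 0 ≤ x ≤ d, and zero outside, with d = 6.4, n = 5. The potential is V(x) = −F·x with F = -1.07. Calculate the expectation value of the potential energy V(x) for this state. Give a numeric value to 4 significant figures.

3.424

⟨V⟩ = ∫ V(x)·|u|² dx.
With sin²θ = (1 − cos2θ)/2 on 0 ≤ x ≤ d: ∫sin²(nπx/d) dx = d/2, ∫x·sin²(nπx/d) dx = d²/4, ∫x²·sin²(nπx/d) dx = d³·(1/6 − 1/(4n²π²)); higher powers xᵏ the same way, integrating xᵏ·cos(2nπx/d) by parts.
⟨V⟩ = 3.4240.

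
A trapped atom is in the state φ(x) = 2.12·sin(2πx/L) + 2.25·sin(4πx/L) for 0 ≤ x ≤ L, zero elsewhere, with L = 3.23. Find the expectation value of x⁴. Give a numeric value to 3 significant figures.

⟨x⁴⟩ = ∫ x⁴·|φ|² dx / ∫|φ|² dx (integrals over the domain).
On 0 ≤ x ≤ L (j ≠ l): ∫sin²(jπx/L) dx = L/2, ∫sin(jπx/L)·sin(lπx/L) dx = 0; diagonal moments ∫x·sin²(jπx/L) dx = L²/4, ∫x²·sin²(jπx/L) dx = L³·(1/6 − 1/(4j²π²)); cross terms ∫x·sin(jπx/L)·sin(lπx/L) dx = 0 for j + l even and −4jlL²/(π²(j² − l²)²) for j + l odd, ∫x²·sin(jπx/L)·sin(lπx/L) dx = (−1)^(j+l)·4jlL³/(π²(j² − l²)²); higher powers the same way via product-to-sum and parts.
State is unnormalized: ∫|φ|² dx = 15.434, and ∫φ*·x⁴·φ dx = 436.69, so ⟨x⁴⟩ = 436.69 / 15.434.
⟨x⁴⟩ = 28.293.

28.3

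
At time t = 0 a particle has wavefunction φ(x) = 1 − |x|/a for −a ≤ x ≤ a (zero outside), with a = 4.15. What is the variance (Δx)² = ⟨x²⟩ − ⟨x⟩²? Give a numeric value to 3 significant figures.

Compute ⟨x⟩ and ⟨x²⟩ separately, then (Δx)² = ⟨x²⟩ − ⟨x⟩².
φ is even, so ∫ over [−a, a] = 2∫₀ᵃ with φ = 1 − x/a there: ∫₀ᵃ (1 − x/a)² dx = a/3, ∫₀ᵃ x²(1 − x/a)² dx = a³/30, ∫₀ᵃ x⁴(1 − x/a)² dx = a⁵/105.
Normalization: ∫|φ|² dx = 2.7667.
⟨x⟩ = 0.0000 and ⟨x²⟩ = 1.7223.
(Δx)² = 1.7223 − (0.0000)² = 1.7223.

1.72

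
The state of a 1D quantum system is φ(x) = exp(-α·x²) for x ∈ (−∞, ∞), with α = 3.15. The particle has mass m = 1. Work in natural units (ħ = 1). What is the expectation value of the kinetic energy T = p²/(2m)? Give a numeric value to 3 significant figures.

1.58

T = −(ħ²/2m) d²/dx², so ⟨T⟩ = −(ħ²/2m) ∫ φ*·φ'' dx / ∫|φ|² dx; with m = 1.
Gaussian moments: ∫x^(2j)·e^(−2αx²) dx = (2j−1)!!/(4α)^j · √(π/(2α)), odd powers integrate to 0; here √(π/(2α)) = 0.70616. Derivatives: d/dx e^(−αx²) = −2αx·e^(−αx²), d²/dx² e^(−αx²) = (4α²x² − 2α)·e^(−αx²).
State is unnormalized: ∫|φ|² dx = 0.70616, and ∫φ*·(−ħ²/2m · φ'') dx = 1.1122, so ⟨T⟩ = 1.1122 / 0.70616.
⟨T⟩ = 1.5750.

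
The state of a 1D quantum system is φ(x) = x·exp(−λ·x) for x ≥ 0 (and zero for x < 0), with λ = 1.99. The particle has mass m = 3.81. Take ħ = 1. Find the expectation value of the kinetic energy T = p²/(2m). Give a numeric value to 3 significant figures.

T = −(ħ²/2m) d²/dx², so ⟨T⟩ = −(ħ²/2m) ∫ φ*·φ'' dx / ∫|φ|² dx; with m = 3.81.
Differentiate x·exp(−λ·x) with the product rule; every integrand then reduces to terms xʲ·e^(−2λx) on [0, ∞), with ∫₀^∞ xʲ·e^(−2λx) dx = j!/(2λ)^(j+1).
State is unnormalized: ∫|φ|² dx = 0.031723, and ∫φ*·(−ħ²/2m · φ'') dx = 0.016487, so ⟨T⟩ = 0.016487 / 0.031723.
⟨T⟩ = 0.51970.

0.520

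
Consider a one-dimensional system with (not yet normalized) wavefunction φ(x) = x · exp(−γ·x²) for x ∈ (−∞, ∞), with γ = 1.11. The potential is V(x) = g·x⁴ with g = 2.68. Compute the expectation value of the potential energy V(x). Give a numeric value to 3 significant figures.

⟨V⟩ = ∫ V(x)·|φ|² dx / ∫|φ|² dx.
Expand each integrand as polynomial × e^(−2γx²) and use ∫x^(2j)·e^(−2γx²) dx = (2j−1)!!/(4γ)^j · √(π/(2γ)), odd powers → 0; here √(π/(2γ)) = 1.1896.
State is unnormalized: ∫|φ|² dx = 0.26793, and ∫φ*·V(x)·φ dx = 0.54636, so ⟨V⟩ = 0.54636 / 0.26793.
⟨V⟩ = 2.0392.

2.04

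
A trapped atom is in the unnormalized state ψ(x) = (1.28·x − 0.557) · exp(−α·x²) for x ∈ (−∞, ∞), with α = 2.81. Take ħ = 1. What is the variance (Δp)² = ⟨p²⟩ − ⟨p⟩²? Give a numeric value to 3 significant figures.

Compute ⟨p⟩ and ⟨p²⟩ separately; (Δp)² = ⟨p²⟩ − ⟨p⟩².
Expand each integrand as polynomial × e^(−2αx²) and use ∫x^(2j)·e^(−2αx²) dx = (2j−1)!!/(4α)^j · √(π/(2α)), odd powers → 0; here √(π/(2α)) = 0.74766. Differentiate with the product rule, d/dx e^(−αx²) = −2αx·e^(−αx²).
Normalization: ∫|ψ|² dx = 0.34095.
⟨p⟩ = 0.0000 and ⟨p²⟩ = 4.6064.
(Δp)² = 4.6064 − (0.0000)² = 4.6064.

4.61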